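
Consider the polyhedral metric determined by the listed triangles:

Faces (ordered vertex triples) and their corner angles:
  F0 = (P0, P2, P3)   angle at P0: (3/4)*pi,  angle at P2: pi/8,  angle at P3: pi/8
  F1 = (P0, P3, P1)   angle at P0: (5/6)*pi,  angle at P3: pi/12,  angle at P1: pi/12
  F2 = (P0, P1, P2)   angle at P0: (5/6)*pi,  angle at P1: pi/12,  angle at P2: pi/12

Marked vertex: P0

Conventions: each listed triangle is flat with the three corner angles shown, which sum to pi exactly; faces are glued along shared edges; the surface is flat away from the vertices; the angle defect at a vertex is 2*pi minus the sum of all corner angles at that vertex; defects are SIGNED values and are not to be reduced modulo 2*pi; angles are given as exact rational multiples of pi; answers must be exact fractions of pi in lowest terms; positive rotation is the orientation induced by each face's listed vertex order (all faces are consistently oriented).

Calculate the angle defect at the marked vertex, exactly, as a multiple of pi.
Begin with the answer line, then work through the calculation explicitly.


Answer: defect(P0) = (-5/12)*pi

Sum of corner angles at P0: (29/12)*pi
defect = 2*pi - (29/12)*pi


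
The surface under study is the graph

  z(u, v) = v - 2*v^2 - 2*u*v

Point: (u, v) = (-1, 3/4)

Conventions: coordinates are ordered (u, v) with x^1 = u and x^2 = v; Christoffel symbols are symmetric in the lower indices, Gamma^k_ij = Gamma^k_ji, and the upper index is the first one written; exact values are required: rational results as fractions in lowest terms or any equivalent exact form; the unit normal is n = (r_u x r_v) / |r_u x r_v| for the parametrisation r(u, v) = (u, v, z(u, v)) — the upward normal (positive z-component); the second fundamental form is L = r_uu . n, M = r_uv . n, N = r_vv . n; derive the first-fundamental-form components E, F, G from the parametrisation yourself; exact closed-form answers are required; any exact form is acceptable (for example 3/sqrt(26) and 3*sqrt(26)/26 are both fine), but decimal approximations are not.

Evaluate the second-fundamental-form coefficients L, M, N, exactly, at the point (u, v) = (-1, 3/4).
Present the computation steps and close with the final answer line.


z_u = -3/2, z_v = 0, z_uu = 0, z_uv = -2, z_vv = -4
E = 13/4, F = 0, G = 1; answer radicand W^2 = 13/4
unnormalised second-form numerators: l = 0, m = -2, n = -4; L = l/sqrt(13/4), and similarly M = m/sqrt(W^2), N = n/sqrt(W^2)

Answer: L = 0, M = -4*sqrt(13)/13, N = -8*sqrt(13)/13


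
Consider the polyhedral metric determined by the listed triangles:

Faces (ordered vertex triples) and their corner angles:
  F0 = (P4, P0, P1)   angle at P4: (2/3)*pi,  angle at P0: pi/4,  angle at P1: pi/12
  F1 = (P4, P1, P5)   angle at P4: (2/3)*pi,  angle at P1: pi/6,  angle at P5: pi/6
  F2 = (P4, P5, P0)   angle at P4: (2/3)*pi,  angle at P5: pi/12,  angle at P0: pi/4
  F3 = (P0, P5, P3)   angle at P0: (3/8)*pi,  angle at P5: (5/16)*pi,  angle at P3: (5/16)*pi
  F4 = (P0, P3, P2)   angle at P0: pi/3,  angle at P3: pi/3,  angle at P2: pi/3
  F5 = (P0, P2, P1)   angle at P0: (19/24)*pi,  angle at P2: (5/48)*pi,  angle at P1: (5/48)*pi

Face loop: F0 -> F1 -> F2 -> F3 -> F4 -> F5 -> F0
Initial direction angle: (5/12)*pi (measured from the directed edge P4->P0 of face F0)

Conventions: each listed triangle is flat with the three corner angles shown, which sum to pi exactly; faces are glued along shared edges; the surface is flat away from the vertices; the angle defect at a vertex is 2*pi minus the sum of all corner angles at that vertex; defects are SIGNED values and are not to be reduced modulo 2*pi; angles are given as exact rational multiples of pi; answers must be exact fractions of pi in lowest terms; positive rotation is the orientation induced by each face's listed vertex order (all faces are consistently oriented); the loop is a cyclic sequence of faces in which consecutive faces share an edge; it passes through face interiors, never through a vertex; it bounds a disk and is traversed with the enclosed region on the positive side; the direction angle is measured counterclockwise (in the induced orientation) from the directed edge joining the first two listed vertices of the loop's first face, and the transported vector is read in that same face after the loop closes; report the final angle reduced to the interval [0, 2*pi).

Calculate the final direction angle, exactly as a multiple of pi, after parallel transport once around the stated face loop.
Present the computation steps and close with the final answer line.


enclosed vertex P0: corner angles sum to 2*pi, defect = 2*pi - 2*pi = 0
enclosed vertex P4: corner angles sum to 2*pi, defect = 2*pi - 2*pi = 0
holonomy = initial angle + sum of enclosed defects (mod 2*pi), positive in the induced orientation
final angle = (5/12)*pi + 0 = (5/12)*pi (mod 2*pi)

Answer: final direction angle = (5/12)*pi


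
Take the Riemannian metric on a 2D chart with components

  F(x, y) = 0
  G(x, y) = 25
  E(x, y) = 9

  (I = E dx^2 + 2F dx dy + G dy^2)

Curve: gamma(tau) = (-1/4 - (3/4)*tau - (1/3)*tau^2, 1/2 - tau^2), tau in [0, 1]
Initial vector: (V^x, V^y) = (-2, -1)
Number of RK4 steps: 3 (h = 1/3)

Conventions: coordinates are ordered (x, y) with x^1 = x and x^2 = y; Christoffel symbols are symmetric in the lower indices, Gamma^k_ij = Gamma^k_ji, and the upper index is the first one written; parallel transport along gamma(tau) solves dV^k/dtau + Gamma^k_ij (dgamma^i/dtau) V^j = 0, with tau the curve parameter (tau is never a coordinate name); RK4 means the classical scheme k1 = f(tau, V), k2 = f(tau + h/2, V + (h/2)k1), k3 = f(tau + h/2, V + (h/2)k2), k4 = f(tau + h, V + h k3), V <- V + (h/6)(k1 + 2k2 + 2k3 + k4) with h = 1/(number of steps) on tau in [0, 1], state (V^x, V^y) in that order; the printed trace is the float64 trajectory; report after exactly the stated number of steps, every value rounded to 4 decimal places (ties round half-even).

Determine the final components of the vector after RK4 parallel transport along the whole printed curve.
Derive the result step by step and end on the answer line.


gamma'(tau) = (-3/4 - (2/3)*tau, -2*tau); f(tau, V)^k = -Gamma^k_ij(gamma(tau)) gamma'^i(tau) V^j; h = 1/3; intermediate values shown to 6 dp
curve data and Christoffel symbols at the stage parameters:
  tau = 0.000000: gamma = (-0.250000, 0.500000), gamma' = (-0.750000, 0.000000); Gamma_xxx = 0.000000, Gamma_xxy = 0.000000, Gamma_xyy = 0.000000, Gamma_yxx = 0.000000, Gamma_yxy = 0.000000, Gamma_yyy = 0.000000
  tau = 0.166667: gamma = (-0.384259, 0.472222), gamma' = (-0.861111, -0.333333); Gamma_xxx = 0.000000, Gamma_xxy = 0.000000, Gamma_xyy = 0.000000, Gamma_yxx = 0.000000, Gamma_yxy = 0.000000, Gamma_yyy = 0.000000
  tau = 0.333333: gamma = (-0.537037, 0.388889), gamma' = (-0.972222, -0.666667); Gamma_xxx = 0.000000, Gamma_xxy = 0.000000, Gamma_xyy = 0.000000, Gamma_yxx = 0.000000, Gamma_yxy = 0.000000, Gamma_yyy = 0.000000
  tau = 0.500000: gamma = (-0.708333, 0.250000), gamma' = (-1.083333, -1.000000); Gamma_xxx = 0.000000, Gamma_xxy = 0.000000, Gamma_xyy = 0.000000, Gamma_yxx = 0.000000, Gamma_yxy = 0.000000, Gamma_yyy = 0.000000
  tau = 0.666667: gamma = (-0.898148, 0.055556), gamma' = (-1.194444, -1.333333); Gamma_xxx = 0.000000, Gamma_xxy = 0.000000, Gamma_xyy = 0.000000, Gamma_yxx = 0.000000, Gamma_yxy = 0.000000, Gamma_yyy = 0.000000
  tau = 0.833333: gamma = (-1.106481, -0.194444), gamma' = (-1.305556, -1.666667); Gamma_xxx = 0.000000, Gamma_xxy = 0.000000, Gamma_xyy = 0.000000, Gamma_yxx = 0.000000, Gamma_yxy = 0.000000, Gamma_yyy = 0.000000
  tau = 1.000000: gamma = (-1.333333, -0.500000), gamma' = (-1.416667, -2.000000); Gamma_xxx = 0.000000, Gamma_xxy = 0.000000, Gamma_xyy = 0.000000, Gamma_yxx = 0.000000, Gamma_yxy = 0.000000, Gamma_yyy = 0.000000
step 0: V^x = -2.0000, V^y = -1.0000
step 1: k1 = (0.000000, 0.000000), k2 = (0.000000, 0.000000), k3 = (0.000000, 0.000000), k4 = (0.000000, 0.000000); V <- V + (h/6)(k1 + 2k2 + 2k3 + k4): V^x = -2.0000, V^y = -1.0000
step 2: k1 = (0.000000, 0.000000), k2 = (0.000000, 0.000000), k3 = (0.000000, 0.000000), k4 = (0.000000, 0.000000); V <- V + (h/6)(k1 + 2k2 + 2k3 + k4): V^x = -2.0000, V^y = -1.0000
step 3: k1 = (0.000000, 0.000000), k2 = (0.000000, 0.000000), k3 = (0.000000, 0.000000), k4 = (0.000000, 0.000000); V <- V + (h/6)(k1 + 2k2 + 2k3 + k4): V^x = -2.0000, V^y = -1.0000

Answer: V^x = -2.0000, V^y = -1.0000


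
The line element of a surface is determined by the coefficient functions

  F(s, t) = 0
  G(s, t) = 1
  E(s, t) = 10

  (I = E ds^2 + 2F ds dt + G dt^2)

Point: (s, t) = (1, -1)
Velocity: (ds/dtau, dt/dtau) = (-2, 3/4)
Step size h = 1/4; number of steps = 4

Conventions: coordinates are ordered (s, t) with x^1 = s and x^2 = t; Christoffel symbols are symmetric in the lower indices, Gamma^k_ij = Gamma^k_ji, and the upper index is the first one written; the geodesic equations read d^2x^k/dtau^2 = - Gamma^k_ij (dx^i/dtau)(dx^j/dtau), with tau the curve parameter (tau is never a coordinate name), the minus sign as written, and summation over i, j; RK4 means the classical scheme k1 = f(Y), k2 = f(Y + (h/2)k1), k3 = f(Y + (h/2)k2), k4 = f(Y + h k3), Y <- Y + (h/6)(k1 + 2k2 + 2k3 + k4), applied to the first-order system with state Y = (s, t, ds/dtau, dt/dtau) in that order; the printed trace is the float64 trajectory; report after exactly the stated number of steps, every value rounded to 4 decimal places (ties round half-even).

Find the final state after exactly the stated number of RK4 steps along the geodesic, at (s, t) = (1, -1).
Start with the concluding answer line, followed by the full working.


Answer: s = -1.0000, t = -0.2500, ds/dtau = -2.0000, dt/dtau = 0.7500

f(Y) = (ds/dtau, dt/dtau, -Gamma^s_ij Y'^i Y'^j, -Gamma^t_ij Y'^i Y'^j) with the Gammas evaluated at the stage position; h = 0.250000; intermediate values shown to 6 dp
step 0: s = 1.0000, t = -1.0000, ds/dtau = -2.0000, dt/dtau = 0.7500
step 1:
  k1: at (s, t) = (1.000000, -1.000000), (ds/dtau, dt/dtau) = (-2.000000, 0.750000); Gamma_sss = 0.000000, Gamma_sst = 0.000000, Gamma_stt = 0.000000, Gamma_tss = 0.000000, Gamma_tst = 0.000000, Gamma_ttt = 0.000000; k1 = (-2.000000, 0.750000, 0.000000, 0.000000)
  k2: at (s, t) = (0.750000, -0.906250), (ds/dtau, dt/dtau) = (-2.000000, 0.750000); Gamma_sss = 0.000000, Gamma_sst = 0.000000, Gamma_stt = 0.000000, Gamma_tss = 0.000000, Gamma_tst = 0.000000, Gamma_ttt = 0.000000; k2 = (-2.000000, 0.750000, 0.000000, 0.000000)
  k3: at (s, t) = (0.750000, -0.906250), (ds/dtau, dt/dtau) = (-2.000000, 0.750000); Gamma_sss = 0.000000, Gamma_sst = 0.000000, Gamma_stt = 0.000000, Gamma_tss = 0.000000, Gamma_tst = 0.000000, Gamma_ttt = 0.000000; k3 = (-2.000000, 0.750000, 0.000000, 0.000000)
  k4: at (s, t) = (0.500000, -0.812500), (ds/dtau, dt/dtau) = (-2.000000, 0.750000); Gamma_sss = 0.000000, Gamma_sst = 0.000000, Gamma_stt = 0.000000, Gamma_tss = 0.000000, Gamma_tst = 0.000000, Gamma_ttt = 0.000000; k4 = (-2.000000, 0.750000, 0.000000, 0.000000)
  Y <- Y + (h/6)(k1 + 2k2 + 2k3 + k4): s = 0.5000, t = -0.8125, ds/dtau = -2.0000, dt/dtau = 0.7500
step 2:
  k1: at (s, t) = (0.500000, -0.812500), (ds/dtau, dt/dtau) = (-2.000000, 0.750000); Gamma_sss = 0.000000, Gamma_sst = 0.000000, Gamma_stt = 0.000000, Gamma_tss = 0.000000, Gamma_tst = 0.000000, Gamma_ttt = 0.000000; k1 = (-2.000000, 0.750000, 0.000000, 0.000000)
  k2: at (s, t) = (0.250000, -0.718750), (ds/dtau, dt/dtau) = (-2.000000, 0.750000); Gamma_sss = 0.000000, Gamma_sst = 0.000000, Gamma_stt = 0.000000, Gamma_tss = 0.000000, Gamma_tst = 0.000000, Gamma_ttt = 0.000000; k2 = (-2.000000, 0.750000, 0.000000, 0.000000)
  k3: at (s, t) = (0.250000, -0.718750), (ds/dtau, dt/dtau) = (-2.000000, 0.750000); Gamma_sss = 0.000000, Gamma_sst = 0.000000, Gamma_stt = 0.000000, Gamma_tss = 0.000000, Gamma_tst = 0.000000, Gamma_ttt = 0.000000; k3 = (-2.000000, 0.750000, 0.000000, 0.000000)
  k4: at (s, t) = (0.000000, -0.625000), (ds/dtau, dt/dtau) = (-2.000000, 0.750000); Gamma_sss = 0.000000, Gamma_sst = 0.000000, Gamma_stt = 0.000000, Gamma_tss = 0.000000, Gamma_tst = 0.000000, Gamma_ttt = 0.000000; k4 = (-2.000000, 0.750000, 0.000000, 0.000000)
  Y <- Y + (h/6)(k1 + 2k2 + 2k3 + k4): s = 0.0000, t = -0.6250, ds/dtau = -2.0000, dt/dtau = 0.7500
step 3:
  k1: at (s, t) = (0.000000, -0.625000), (ds/dtau, dt/dtau) = (-2.000000, 0.750000); Gamma_sss = 0.000000, Gamma_sst = 0.000000, Gamma_stt = 0.000000, Gamma_tss = 0.000000, Gamma_tst = 0.000000, Gamma_ttt = 0.000000; k1 = (-2.000000, 0.750000, 0.000000, 0.000000)
  k2: at (s, t) = (-0.250000, -0.531250), (ds/dtau, dt/dtau) = (-2.000000, 0.750000); Gamma_sss = 0.000000, Gamma_sst = 0.000000, Gamma_stt = 0.000000, Gamma_tss = 0.000000, Gamma_tst = 0.000000, Gamma_ttt = 0.000000; k2 = (-2.000000, 0.750000, 0.000000, 0.000000)
  k3: at (s, t) = (-0.250000, -0.531250), (ds/dtau, dt/dtau) = (-2.000000, 0.750000); Gamma_sss = 0.000000, Gamma_sst = 0.000000, Gamma_stt = 0.000000, Gamma_tss = 0.000000, Gamma_tst = 0.000000, Gamma_ttt = 0.000000; k3 = (-2.000000, 0.750000, 0.000000, 0.000000)
  k4: at (s, t) = (-0.500000, -0.437500), (ds/dtau, dt/dtau) = (-2.000000, 0.750000); Gamma_sss = 0.000000, Gamma_sst = 0.000000, Gamma_stt = 0.000000, Gamma_tss = 0.000000, Gamma_tst = 0.000000, Gamma_ttt = 0.000000; k4 = (-2.000000, 0.750000, 0.000000, 0.000000)
  Y <- Y + (h/6)(k1 + 2k2 + 2k3 + k4): s = -0.5000, t = -0.4375, ds/dtau = -2.0000, dt/dtau = 0.7500
step 4:
  k1: at (s, t) = (-0.500000, -0.437500), (ds/dtau, dt/dtau) = (-2.000000, 0.750000); Gamma_sss = 0.000000, Gamma_sst = 0.000000, Gamma_stt = 0.000000, Gamma_tss = 0.000000, Gamma_tst = 0.000000, Gamma_ttt = 0.000000; k1 = (-2.000000, 0.750000, 0.000000, 0.000000)
  k2: at (s, t) = (-0.750000, -0.343750), (ds/dtau, dt/dtau) = (-2.000000, 0.750000); Gamma_sss = 0.000000, Gamma_sst = 0.000000, Gamma_stt = 0.000000, Gamma_tss = 0.000000, Gamma_tst = 0.000000, Gamma_ttt = 0.000000; k2 = (-2.000000, 0.750000, 0.000000, 0.000000)
  k3: at (s, t) = (-0.750000, -0.343750), (ds/dtau, dt/dtau) = (-2.000000, 0.750000); Gamma_sss = 0.000000, Gamma_sst = 0.000000, Gamma_stt = 0.000000, Gamma_tss = 0.000000, Gamma_tst = 0.000000, Gamma_ttt = 0.000000; k3 = (-2.000000, 0.750000, 0.000000, 0.000000)
  k4: at (s, t) = (-1.000000, -0.250000), (ds/dtau, dt/dtau) = (-2.000000, 0.750000); Gamma_sss = 0.000000, Gamma_sst = 0.000000, Gamma_stt = 0.000000, Gamma_tss = 0.000000, Gamma_tst = 0.000000, Gamma_ttt = 0.000000; k4 = (-2.000000, 0.750000, 0.000000, 0.000000)
  Y <- Y + (h/6)(k1 + 2k2 + 2k3 + k4): s = -1.0000, t = -0.2500, ds/dtau = -2.0000, dt/dtau = 0.7500


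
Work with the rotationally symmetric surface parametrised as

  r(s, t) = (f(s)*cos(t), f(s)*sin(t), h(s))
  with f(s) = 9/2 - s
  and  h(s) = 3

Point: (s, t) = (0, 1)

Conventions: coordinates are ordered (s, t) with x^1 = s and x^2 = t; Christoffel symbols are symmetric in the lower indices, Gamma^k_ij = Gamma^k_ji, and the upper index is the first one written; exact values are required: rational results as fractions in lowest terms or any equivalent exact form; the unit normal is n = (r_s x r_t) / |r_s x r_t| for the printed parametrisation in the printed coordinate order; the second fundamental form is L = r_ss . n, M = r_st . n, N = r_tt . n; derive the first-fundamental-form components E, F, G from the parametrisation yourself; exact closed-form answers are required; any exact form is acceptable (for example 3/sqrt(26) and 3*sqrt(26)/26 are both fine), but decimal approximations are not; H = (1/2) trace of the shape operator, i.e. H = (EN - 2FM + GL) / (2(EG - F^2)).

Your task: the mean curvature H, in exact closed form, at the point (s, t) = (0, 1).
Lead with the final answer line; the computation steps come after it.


Answer: H = 0

f = 9/2, f' = -1, f'' = 0, h' = 0, h'' = 0
E = 1, F = 0, G = 81/4; answer radicand W^2 = 1
unnormalised second-form numerators: l = 0, m = 0, n = 0; L = l/sqrt(1), and similarly M = m/sqrt(W^2), N = n/sqrt(W^2)
H = (E*n - 2*F*m + G*l) / (2*(EG - F^2)*sqrt(W^2)); E*n - 2*F*m + G*l = 0, EG - F^2 = 81/4, so H = (0)/sqrt(1)


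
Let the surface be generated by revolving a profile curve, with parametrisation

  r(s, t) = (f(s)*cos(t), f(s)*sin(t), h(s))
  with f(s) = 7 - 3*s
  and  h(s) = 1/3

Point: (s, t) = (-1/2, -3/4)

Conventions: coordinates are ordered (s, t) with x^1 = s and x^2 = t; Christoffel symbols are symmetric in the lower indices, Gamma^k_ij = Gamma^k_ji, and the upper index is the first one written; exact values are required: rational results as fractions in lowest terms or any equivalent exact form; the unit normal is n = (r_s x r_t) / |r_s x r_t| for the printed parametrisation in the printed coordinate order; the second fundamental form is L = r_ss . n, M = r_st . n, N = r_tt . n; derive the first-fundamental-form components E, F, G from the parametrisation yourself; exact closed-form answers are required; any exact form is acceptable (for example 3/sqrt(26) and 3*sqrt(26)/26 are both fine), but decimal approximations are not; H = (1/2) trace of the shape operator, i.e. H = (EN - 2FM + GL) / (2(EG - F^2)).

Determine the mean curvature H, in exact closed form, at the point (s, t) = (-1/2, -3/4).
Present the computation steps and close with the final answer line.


f = 17/2, f' = -3, f'' = 0, h' = 0, h'' = 0
E = 9, F = 0, G = 289/4; answer radicand W^2 = 9
unnormalised second-form numerators: l = 0, m = 0, n = 0; L = l/sqrt(9), and similarly M = m/sqrt(W^2), N = n/sqrt(W^2)
H = (E*n - 2*F*m + G*l) / (2*(EG - F^2)*sqrt(W^2)); E*n - 2*F*m + G*l = 0, EG - F^2 = 2601/4, so H = (0)/sqrt(9)

Answer: H = 0


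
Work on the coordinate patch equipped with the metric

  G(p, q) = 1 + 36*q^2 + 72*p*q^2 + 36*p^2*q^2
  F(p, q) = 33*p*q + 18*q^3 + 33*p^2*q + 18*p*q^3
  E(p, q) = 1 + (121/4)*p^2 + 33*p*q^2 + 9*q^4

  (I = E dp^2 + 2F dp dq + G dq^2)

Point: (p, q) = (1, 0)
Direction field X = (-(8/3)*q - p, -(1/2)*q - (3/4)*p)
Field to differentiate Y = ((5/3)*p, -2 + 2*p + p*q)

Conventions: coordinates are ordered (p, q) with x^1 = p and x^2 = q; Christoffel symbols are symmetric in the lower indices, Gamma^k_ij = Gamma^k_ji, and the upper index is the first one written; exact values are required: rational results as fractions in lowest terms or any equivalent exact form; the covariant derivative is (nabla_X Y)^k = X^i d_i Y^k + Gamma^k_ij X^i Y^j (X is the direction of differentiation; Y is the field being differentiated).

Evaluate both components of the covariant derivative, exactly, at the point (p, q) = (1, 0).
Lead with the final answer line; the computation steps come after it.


Answer: (nabla_X Y)^p = -82/25, (nabla_X Y)^q = -11/4

E = 125/4, F = 0, G = 1 at the point
E_p = 121/2, E_q = 0, F_p = 0, F_q = 66, G_p = 0, G_q = 0
EG - F^2 = 125/4;  g^inv = (4/125) * [[1, 0], [0, 125/4]]
first-kind symbols [ij,l] = (1/2)(d_i g_jl + d_j g_il - d_l g_ij): [pp,p] = E_p/2 = 121/4, [pp,q] = F_p - E_q/2 = 0, [pq,p] = E_q/2 = 0, [pq,q] = G_p/2 = 0, [qq,p] = F_q - G_p/2 = 66, [qq,q] = G_q/2 = 0
Gamma^p_ij = (G*[ij,p] - F*[ij,q])/(EG - F^2), Gamma^q_ij = (E*[ij,q] - F*[ij,p])/(EG - F^2)
Gamma_ppp = 121/125, Gamma_ppq = 0, Gamma_pqq = 264/125, Gamma_qpp = 0, Gamma_qpq = 0, Gamma_qqq = 0
X = (-1, -3/4), Y = (5/3, 0) at the point


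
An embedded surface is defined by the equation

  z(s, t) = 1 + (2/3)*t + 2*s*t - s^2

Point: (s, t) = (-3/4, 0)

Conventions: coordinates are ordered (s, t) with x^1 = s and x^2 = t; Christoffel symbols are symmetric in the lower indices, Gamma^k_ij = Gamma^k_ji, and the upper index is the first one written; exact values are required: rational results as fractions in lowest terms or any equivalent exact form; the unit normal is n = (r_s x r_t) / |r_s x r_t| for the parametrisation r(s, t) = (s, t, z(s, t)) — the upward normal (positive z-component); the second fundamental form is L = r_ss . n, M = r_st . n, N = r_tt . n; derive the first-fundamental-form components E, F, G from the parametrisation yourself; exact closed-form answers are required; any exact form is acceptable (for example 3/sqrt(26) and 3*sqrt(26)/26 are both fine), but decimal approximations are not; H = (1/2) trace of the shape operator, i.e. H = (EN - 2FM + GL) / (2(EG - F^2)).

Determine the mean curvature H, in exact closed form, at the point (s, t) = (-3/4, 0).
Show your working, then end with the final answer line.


z_s = 3/2, z_t = -5/6, z_ss = -2, z_st = 2, z_tt = 0
E = 13/4, F = -5/4, G = 61/36; answer radicand W^2 = 71/18
unnormalised second-form numerators: l = -2, m = 2, n = 0; L = l/sqrt(71/18), and similarly M = m/sqrt(W^2), N = n/sqrt(W^2)
H = (E*n - 2*F*m + G*l) / (2*(EG - F^2)*sqrt(W^2)); E*n - 2*F*m + G*l = 29/18, EG - F^2 = 71/18, so H = (29/142)/sqrt(71/18)

Answer: H = 87*sqrt(142)/10082


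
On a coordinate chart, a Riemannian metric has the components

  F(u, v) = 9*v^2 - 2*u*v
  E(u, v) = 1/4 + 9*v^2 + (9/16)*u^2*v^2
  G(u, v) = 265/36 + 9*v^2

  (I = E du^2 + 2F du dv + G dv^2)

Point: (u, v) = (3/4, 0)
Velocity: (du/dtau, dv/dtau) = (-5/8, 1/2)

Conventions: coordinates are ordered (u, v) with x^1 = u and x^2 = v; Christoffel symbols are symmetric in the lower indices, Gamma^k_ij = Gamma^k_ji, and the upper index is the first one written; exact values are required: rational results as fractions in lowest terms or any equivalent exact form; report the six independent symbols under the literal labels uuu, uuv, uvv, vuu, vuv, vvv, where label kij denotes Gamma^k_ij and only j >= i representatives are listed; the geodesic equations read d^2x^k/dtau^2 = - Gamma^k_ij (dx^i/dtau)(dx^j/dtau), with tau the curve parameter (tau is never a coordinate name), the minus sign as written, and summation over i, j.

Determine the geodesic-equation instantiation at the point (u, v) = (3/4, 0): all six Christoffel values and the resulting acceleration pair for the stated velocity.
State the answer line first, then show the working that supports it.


Answer: Gamma_uuu = 0, Gamma_uuv = 0, Gamma_uvv = -6, Gamma_vuu = 0, Gamma_vuv = 0, Gamma_vvv = 0; accelerations (d^2u/dtau^2, d^2v/dtau^2) = (3/2, 0)

E = 1/4, F = 0, G = 265/36 at the point
E_u = 0, E_v = 0, F_u = 0, F_v = -3/2, G_u = 0, G_v = 0
EG - F^2 = 265/144;  g^inv = (144/265) * [[265/36, 0], [0, 1/4]]
first-kind symbols [ij,l] = (1/2)(d_i g_jl + d_j g_il - d_l g_ij): [uu,u] = E_u/2 = 0, [uu,v] = F_u - E_v/2 = 0, [uv,u] = E_v/2 = 0, [uv,v] = G_u/2 = 0, [vv,u] = F_v - G_u/2 = -3/2, [vv,v] = G_v/2 = 0
Gamma^u_ij = (G*[ij,u] - F*[ij,v])/(EG - F^2), Gamma^v_ij = (E*[ij,v] - F*[ij,u])/(EG - F^2)
Gamma_uuu = 0, Gamma_uuv = 0, Gamma_uvv = -6, Gamma_vuu = 0, Gamma_vuv = 0, Gamma_vvv = 0
d^2u/dtau^2 = -(Gamma_uuu*(-5/8)^2 + 2*Gamma_uuv*(-5/8)*(1/2) + Gamma_uvv*(1/2)^2) = 3/2
d^2v/dtau^2 = -(Gamma_vuu*(-5/8)^2 + 2*Gamma_vuv*(-5/8)*(1/2) + Gamma_vvv*(1/2)^2) = 0


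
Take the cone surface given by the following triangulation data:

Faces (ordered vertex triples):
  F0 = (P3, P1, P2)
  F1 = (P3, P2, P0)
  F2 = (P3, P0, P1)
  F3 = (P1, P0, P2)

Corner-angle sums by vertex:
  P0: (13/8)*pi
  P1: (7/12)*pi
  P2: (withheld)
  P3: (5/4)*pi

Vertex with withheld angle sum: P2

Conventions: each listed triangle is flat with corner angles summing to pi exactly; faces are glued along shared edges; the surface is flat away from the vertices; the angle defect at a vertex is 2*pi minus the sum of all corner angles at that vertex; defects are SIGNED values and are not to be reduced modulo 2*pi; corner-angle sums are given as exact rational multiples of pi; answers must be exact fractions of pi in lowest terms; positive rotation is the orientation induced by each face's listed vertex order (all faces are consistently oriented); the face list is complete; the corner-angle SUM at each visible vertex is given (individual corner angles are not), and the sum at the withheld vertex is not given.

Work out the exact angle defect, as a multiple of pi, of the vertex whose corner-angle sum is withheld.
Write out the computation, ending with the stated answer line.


V = 4, E = 6, F = 4; chi = V - E + F = 2
Gauss-Bonnet: total defect = 2*pi*chi = 4*pi; visible defects sum to (61/24)*pi

Answer: defect(P2) = (35/24)*pi


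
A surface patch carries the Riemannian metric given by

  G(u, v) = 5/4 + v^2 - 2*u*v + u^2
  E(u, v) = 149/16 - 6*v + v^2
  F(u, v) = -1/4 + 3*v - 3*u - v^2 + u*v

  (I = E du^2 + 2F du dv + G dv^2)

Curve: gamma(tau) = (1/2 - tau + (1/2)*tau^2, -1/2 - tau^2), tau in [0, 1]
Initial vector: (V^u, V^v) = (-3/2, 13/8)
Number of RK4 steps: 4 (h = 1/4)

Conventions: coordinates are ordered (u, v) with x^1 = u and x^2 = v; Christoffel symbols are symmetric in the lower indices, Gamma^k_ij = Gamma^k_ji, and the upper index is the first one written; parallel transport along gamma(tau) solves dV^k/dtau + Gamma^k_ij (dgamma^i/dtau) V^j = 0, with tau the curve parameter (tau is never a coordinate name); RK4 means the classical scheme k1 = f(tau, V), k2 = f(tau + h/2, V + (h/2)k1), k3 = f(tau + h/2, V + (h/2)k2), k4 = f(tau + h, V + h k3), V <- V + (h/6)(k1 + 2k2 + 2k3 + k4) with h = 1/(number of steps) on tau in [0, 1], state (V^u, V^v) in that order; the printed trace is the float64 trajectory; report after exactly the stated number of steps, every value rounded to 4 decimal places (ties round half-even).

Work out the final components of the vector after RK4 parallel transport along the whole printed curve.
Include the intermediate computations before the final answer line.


gamma'(tau) = (-1 + tau, -2*tau); f(tau, V)^k = -Gamma^k_ij(gamma(tau)) gamma'^i(tau) V^j; h = 1/4; intermediate values shown to 6 dp
curve data and Christoffel symbols at the stage parameters:
  tau = 0.000000: gamma = (0.500000, -0.500000), gamma' = (-1.000000, 0.000000); Gamma_uuu = 0.000000, Gamma_uuv = -0.290429, Gamma_uvv = 0.290429, Gamma_vuu = 0.000000, Gamma_vuv = -0.039604, Gamma_vvv = 0.039604
  tau = 0.125000: gamma = (0.382812, -0.515625), gamma' = (-0.875000, -0.250000); Gamma_uuu = 0.000000, Gamma_uuv = -0.288564, Gamma_uvv = 0.288564, Gamma_vuu = 0.000000, Gamma_vuv = -0.041392, Gamma_vvv = 0.041392
  tau = 0.250000: gamma = (0.281250, -0.562500), gamma' = (-0.750000, -0.500000); Gamma_uuu = 0.000000, Gamma_uuv = -0.284483, Gamma_uvv = 0.284483, Gamma_vuu = 0.000000, Gamma_vuv = -0.042044, Gamma_vvv = 0.042044
  tau = 0.375000: gamma = (0.195312, -0.640625), gamma' = (-0.625000, -0.750000); Gamma_uuu = 0.000000, Gamma_uuv = -0.278454, Gamma_uvv = 0.278454, Gamma_vuu = 0.000000, Gamma_vuv = -0.041618, Gamma_vvv = 0.041618
  tau = 0.500000: gamma = (0.125000, -0.750000), gamma' = (-0.500000, -1.000000); Gamma_uuu = 0.000000, Gamma_uuv = -0.270753, Gamma_uvv = 0.270753, Gamma_vuu = 0.000000, Gamma_vuv = -0.040234, Gamma_vvv = 0.040234
  tau = 0.625000: gamma = (0.070312, -0.890625), gamma' = (-0.375000, -1.250000); Gamma_uuu = 0.000000, Gamma_uuv = -0.261654, Gamma_uvv = 0.261654, Gamma_vuu = 0.000000, Gamma_vuv = -0.038054, Gamma_vvv = 0.038054
  tau = 0.750000: gamma = (0.031250, -1.062500), gamma' = (-0.250000, -1.500000); Gamma_uuu = 0.000000, Gamma_uuv = -0.251420, Gamma_uvv = 0.251420, Gamma_vuu = 0.000000, Gamma_vuv = -0.035260, Gamma_vvv = 0.035260
  tau = 0.875000: gamma = (0.007812, -1.265625), gamma' = (-0.125000, -1.750000); Gamma_uuu = 0.000000, Gamma_uuv = -0.240310, Gamma_uvv = 0.240310, Gamma_vuu = 0.000000, Gamma_vuv = -0.032040, Gamma_vvv = 0.032040
  tau = 1.000000: gamma = (0.000000, -1.500000), gamma' = (0.000000, -2.000000); Gamma_uuu = 0.000000, Gamma_uuv = -0.228571, Gamma_uvv = 0.228571, Gamma_vuu = 0.000000, Gamma_vuv = -0.028571, Gamma_vvv = 0.028571
step 0: V^u = -1.5000, V^v = 1.6250
step 1: k1 = (-0.471947, -0.064356), k2 = (-0.179154, -0.025698), k3 = (-0.182666, -0.026202), k4 = (0.104753, 0.015481); V <- V + (h/6)(k1 + 2k2 + 2k3 + k4): V^u = -1.5455, V^v = 1.6186
step 2: k1 = (0.104709, 0.015475), k2 = (0.376426, 0.056261), k3 = (0.369510, 0.055227), k4 = (0.614419, 0.091304); V <- V + (h/6)(k1 + 2k2 + 2k3 + k4): V^u = -1.4533, V^v = 1.6324
step 3: k1 = (0.614479, 0.091312), k2 = (0.826555, 0.120212), k3 = (0.818711, 0.119071), k4 = (0.993276, 0.139301); V <- V + (h/6)(k1 + 2k2 + 2k3 + k4): V^u = -1.2492, V^v = 1.6619
step 4: k1 = (0.993427, 0.139322), k2 = (1.128923, 0.150516), k3 = (1.122347, 0.149639), k4 = (1.219649, 0.152456); V <- V + (h/6)(k1 + 2k2 + 2k3 + k4): V^u = -0.9694, V^v = 1.6991

Answer: V^u = -0.9694, V^v = 1.6991


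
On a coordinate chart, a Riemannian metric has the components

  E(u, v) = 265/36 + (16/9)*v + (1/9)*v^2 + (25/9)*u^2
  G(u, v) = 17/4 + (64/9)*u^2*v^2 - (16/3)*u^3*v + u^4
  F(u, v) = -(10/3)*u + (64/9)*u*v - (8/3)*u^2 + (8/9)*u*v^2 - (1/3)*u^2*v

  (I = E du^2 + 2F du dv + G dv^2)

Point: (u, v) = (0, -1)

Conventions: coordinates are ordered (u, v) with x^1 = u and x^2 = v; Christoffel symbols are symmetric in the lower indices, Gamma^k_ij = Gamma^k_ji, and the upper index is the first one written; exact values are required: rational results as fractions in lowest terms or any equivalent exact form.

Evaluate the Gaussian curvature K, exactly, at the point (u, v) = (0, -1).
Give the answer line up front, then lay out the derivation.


Answer: K = -52624/714425

E = 205/36, F = 0, G = 17/4, EG - F^2 = 3485/144 at the point
E_u = 0, E_v = 14/9, F_u = -86/9, F_v = 0, G_u = 0, G_v = 0
E_vv = 2/9, F_uv = 16/3, G_uu = 128/9
K follows from Brioschi's formula, (det M1 - det M2)/(EG - F^2)^2.
M1 = [[-E_vv/2 + F_uv - G_uu/2, E_u/2, F_u - E_v/2], [F_v - G_u/2, E, F], [G_v/2, F, G]] = [[-17/9, 0, -31/3], [0, 205/36, 0], [0, 0, 17/4]]; det M1 = -59245/1296
M2 = [[0, E_v/2, G_u/2], [E_v/2, E, F], [G_u/2, F, G]] = [[0, 7/9, 0], [7/9, 205/36, 0], [0, 0, 17/4]]; det M2 = -833/324
det M1 - det M2 = -55913/1296; K = -55913/1296 / (3485/144)^2 = -52624/714425


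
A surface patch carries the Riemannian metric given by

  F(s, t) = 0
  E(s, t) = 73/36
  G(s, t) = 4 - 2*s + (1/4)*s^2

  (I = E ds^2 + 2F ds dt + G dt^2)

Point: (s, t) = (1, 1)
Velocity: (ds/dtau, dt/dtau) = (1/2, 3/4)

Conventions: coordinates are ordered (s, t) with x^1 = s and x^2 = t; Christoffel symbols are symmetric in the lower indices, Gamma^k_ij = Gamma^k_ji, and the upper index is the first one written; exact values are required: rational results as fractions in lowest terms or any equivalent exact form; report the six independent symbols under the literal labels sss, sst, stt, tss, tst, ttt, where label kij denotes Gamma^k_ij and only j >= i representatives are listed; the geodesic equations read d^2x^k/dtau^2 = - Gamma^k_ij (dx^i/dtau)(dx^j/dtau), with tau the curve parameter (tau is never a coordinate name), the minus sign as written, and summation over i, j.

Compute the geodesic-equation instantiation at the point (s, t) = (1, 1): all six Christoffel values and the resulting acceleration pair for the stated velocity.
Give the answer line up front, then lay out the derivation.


Answer: Gamma_sss = 0, Gamma_sst = 0, Gamma_stt = 27/73, Gamma_tss = 0, Gamma_tst = -1/3, Gamma_ttt = 0; accelerations (d^2s/dtau^2, d^2t/dtau^2) = (-243/1168, 1/4)

E = 73/36, F = 0, G = 9/4 at the point
E_s = 0, E_t = 0, F_s = 0, F_t = 0, G_s = -3/2, G_t = 0
EG - F^2 = 73/16;  g^inv = (16/73) * [[9/4, 0], [0, 73/36]]
first-kind symbols [ij,l] = (1/2)(d_i g_jl + d_j g_il - d_l g_ij): [ss,s] = E_s/2 = 0, [ss,t] = F_s - E_t/2 = 0, [st,s] = E_t/2 = 0, [st,t] = G_s/2 = -3/4, [tt,s] = F_t - G_s/2 = 3/4, [tt,t] = G_t/2 = 0
Gamma^s_ij = (G*[ij,s] - F*[ij,t])/(EG - F^2), Gamma^t_ij = (E*[ij,t] - F*[ij,s])/(EG - F^2)
Gamma_sss = 0, Gamma_sst = 0, Gamma_stt = 27/73, Gamma_tss = 0, Gamma_tst = -1/3, Gamma_ttt = 0
d^2s/dtau^2 = -(Gamma_sss*(1/2)^2 + 2*Gamma_sst*(1/2)*(3/4) + Gamma_stt*(3/4)^2) = -243/1168
d^2t/dtau^2 = -(Gamma_tss*(1/2)^2 + 2*Gamma_tst*(1/2)*(3/4) + Gamma_ttt*(3/4)^2) = 1/4


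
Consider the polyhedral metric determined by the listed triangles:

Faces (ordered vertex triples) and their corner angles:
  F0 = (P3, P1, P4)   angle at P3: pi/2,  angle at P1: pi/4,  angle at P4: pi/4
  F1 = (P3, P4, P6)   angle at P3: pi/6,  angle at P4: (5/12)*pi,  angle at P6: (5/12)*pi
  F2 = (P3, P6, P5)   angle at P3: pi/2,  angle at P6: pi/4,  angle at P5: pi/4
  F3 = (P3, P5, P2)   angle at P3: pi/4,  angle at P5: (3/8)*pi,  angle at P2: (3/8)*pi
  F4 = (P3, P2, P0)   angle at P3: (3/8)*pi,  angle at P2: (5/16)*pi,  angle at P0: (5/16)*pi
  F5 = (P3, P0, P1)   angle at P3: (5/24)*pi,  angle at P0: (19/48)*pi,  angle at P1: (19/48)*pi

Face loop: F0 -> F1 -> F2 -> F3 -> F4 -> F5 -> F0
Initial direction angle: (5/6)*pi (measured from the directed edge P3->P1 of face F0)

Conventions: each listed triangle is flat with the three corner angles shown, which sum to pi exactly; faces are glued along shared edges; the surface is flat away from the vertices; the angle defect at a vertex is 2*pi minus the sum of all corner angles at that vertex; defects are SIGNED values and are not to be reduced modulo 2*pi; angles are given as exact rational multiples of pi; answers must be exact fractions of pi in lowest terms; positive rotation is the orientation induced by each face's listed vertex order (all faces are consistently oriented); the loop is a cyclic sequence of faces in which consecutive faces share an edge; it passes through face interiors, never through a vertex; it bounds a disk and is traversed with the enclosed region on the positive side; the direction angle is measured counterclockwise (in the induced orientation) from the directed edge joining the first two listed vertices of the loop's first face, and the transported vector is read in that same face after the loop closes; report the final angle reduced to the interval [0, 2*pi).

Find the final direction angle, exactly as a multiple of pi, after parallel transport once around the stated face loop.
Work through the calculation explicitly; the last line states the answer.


enclosed vertex P3: corner angles sum to 2*pi, defect = 2*pi - 2*pi = 0
adding the enclosed defects to the starting angle (mod 2*pi, induced orientation) gives the holonomy
final angle = (5/6)*pi + 0 = (5/6)*pi (mod 2*pi)

Answer: final direction angle = (5/6)*pi


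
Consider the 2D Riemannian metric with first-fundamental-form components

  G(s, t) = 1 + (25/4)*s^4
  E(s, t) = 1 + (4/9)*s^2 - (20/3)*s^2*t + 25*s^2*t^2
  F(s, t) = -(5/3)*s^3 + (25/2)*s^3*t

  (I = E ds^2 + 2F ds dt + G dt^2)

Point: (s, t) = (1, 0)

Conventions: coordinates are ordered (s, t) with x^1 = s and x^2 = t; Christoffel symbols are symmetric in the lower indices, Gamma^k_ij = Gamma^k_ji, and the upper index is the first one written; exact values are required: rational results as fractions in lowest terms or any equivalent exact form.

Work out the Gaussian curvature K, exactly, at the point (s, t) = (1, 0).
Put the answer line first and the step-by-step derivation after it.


Answer: K = -32400/76729

E = 13/9, F = -5/3, G = 29/4, EG - F^2 = 277/36 at the point
E_s = 8/9, E_t = -20/3, F_s = -5, F_t = 25/2, G_s = 25, G_t = 0
E_tt = 50, F_st = 75/2, G_ss = 75
By Brioschi, K is (det M1 - det M2) divided by (EG - F^2) squared.
M1 = [[-E_tt/2 + F_st - G_ss/2, E_s/2, F_s - E_t/2], [F_t - G_s/2, E, F], [G_t/2, F, G]] = [[-25, 4/9, -5/3], [0, 13/9, -5/3], [0, -5/3, 29/4]]; det M1 = -6925/36
M2 = [[0, E_t/2, G_s/2], [E_t/2, E, F], [G_s/2, F, G]] = [[0, -10/3, 25/2], [-10/3, 13/9, -5/3], [25/2, -5/3, 29/4]]; det M2 = -6025/36
det M1 - det M2 = -25; K = -25 / (277/36)^2 = -32400/76729


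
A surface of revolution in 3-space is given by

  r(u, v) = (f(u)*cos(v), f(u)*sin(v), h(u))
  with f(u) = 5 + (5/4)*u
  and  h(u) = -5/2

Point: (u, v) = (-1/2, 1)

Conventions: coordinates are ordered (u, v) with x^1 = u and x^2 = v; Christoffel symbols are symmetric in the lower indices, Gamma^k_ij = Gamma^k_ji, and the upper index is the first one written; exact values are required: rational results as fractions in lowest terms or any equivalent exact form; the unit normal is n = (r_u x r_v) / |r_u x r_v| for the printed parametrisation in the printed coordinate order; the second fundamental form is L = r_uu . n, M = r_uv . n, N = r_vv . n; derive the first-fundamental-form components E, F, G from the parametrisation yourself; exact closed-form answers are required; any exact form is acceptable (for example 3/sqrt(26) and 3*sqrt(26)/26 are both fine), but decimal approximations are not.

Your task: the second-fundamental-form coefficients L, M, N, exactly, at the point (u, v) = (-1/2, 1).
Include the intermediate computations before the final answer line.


f = 35/8, f' = 5/4, f'' = 0, h' = 0, h'' = 0
E = 25/16, F = 0, G = 1225/64; answer radicand W^2 = 25/16
unnormalised second-form numerators: l = 0, m = 0, n = 0; L = l/sqrt(25/16), and similarly M = m/sqrt(W^2), N = n/sqrt(W^2)

Answer: L = 0, M = 0, N = 0


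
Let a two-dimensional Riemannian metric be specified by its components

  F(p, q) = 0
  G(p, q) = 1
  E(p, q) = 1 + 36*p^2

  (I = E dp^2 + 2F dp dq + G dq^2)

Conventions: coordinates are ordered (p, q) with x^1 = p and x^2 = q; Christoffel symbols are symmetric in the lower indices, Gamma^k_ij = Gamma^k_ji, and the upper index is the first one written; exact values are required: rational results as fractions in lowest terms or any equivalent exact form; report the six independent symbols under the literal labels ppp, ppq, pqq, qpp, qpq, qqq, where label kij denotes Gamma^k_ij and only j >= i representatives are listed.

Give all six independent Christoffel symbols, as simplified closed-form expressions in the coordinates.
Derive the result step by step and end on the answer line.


E = 1 + 36*p^2; F = 0; G = 1
Gamma^k_ij = (1/2) g^{kl} (d_i g_jl + d_j g_il - d_l g_ij), with g^inv = (1/(EG-F^2)) [[G, -F], [-F, E]]
first partials: E_p = 72*p, E_q = 0, F_p = 0, F_q = 0, G_p = 0, G_q = 0
D = EG - F^2 = 1 + 36*p^2
expanded: Gamma^p_pp = (G E_p - 2F F_p + F E_q)/(2D), Gamma^p_pq = (G E_q - F G_p)/(2D), Gamma^p_qq = (2G F_q - G G_p - F G_q)/(2D), Gamma^q_pp = (2E F_p - E E_q - F E_p)/(2D), Gamma^q_pq = (E G_p - F E_q)/(2D), Gamma^q_qq = (E G_q - 2F F_q + F G_p)/(2D); substitute and cancel common factors

Answer: Gamma_ppp = 36*p/(36*p^2 + 1), Gamma_ppq = 0, Gamma_pqq = 0, Gamma_qpp = 0, Gamma_qpq = 0, Gamma_qqq = 0


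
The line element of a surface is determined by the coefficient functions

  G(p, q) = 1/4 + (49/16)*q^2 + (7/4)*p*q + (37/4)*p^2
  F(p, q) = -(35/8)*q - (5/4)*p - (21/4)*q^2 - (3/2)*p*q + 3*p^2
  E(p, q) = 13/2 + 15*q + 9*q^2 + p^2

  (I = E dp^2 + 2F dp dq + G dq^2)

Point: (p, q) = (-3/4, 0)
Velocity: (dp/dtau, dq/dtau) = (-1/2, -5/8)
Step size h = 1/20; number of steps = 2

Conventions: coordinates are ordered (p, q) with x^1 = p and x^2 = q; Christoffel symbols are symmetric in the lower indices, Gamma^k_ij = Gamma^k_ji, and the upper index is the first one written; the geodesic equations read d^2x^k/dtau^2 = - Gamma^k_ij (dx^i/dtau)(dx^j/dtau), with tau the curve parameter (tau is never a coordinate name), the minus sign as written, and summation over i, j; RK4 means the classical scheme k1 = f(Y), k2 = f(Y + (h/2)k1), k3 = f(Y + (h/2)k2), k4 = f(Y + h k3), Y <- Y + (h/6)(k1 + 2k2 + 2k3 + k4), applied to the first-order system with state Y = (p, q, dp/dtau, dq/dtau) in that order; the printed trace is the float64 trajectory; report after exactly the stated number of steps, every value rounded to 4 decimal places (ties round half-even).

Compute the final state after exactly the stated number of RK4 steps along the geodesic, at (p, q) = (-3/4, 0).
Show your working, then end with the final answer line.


f(Y) = (dp/dtau, dq/dtau, -Gamma^p_ij Y'^i Y'^j, -Gamma^q_ij Y'^i Y'^j) with the Gammas evaluated at the stage position; h = 0.050000; intermediate values shown to 6 dp
step 0: p = -0.7500, q = 0.0000, dp/dtau = -0.5000, dq/dtau = -0.6250
step 1:
  k1: at (p, q) = (-0.750000, 0.000000), (dp/dtau, dq/dtau) = (-0.500000, -0.625000); Gamma_ppp = 0.970569, Gamma_ppq = 1.869244, Gamma_pqq = 0.690374, Gamma_qpp = -2.897008, Gamma_qpq = -2.172014, Gamma_qqq = -0.452673; k1 = (-0.500000, -0.625000, -1.680597, 2.258586)
  k2: at (p, q) = (-0.762500, -0.015625), (dp/dtau, dq/dtau) = (-0.542015, -0.568535); Gamma_ppp = 1.022068, Gamma_ppq = 1.957726, Gamma_pqq = 0.788398, Gamma_qpp = -2.826410, Gamma_qpq = -2.202595, Gamma_qqq = -0.509844; k2 = (-0.542015, -0.568535, -1.761664, 2.352621)
  k3: at (p, q) = (-0.763550, -0.014213), (dp/dtau, dq/dtau) = (-0.544042, -0.566184); Gamma_ppp = 1.017470, Gamma_ppq = 1.951368, Gamma_pqq = 0.783760, Gamma_qpp = -2.821817, Gamma_qpq = -2.196620, Gamma_qqq = -0.506080; k3 = (-0.544042, -0.566184, -1.754550, 2.350677)
  k4: at (p, q) = (-0.777202, -0.028309), (dp/dtau, dq/dtau) = (-0.587727, -0.507466); Gamma_ppp = 1.064694, Gamma_ppq = 2.037341, Gamma_pqq = 0.884809, Gamma_qpp = -2.751097, Gamma_qpq = -2.221985, Gamma_qqq = -0.562469; k4 = (-0.587727, -0.507466, -1.810910, 2.420564)
  Y <- Y + (h/6)(k1 + 2k2 + 2k3 + k4): p = -0.7772, q = -0.0283, dp/dtau = -0.5877, dq/dtau = -0.5076
step 2:
  k1: at (p, q) = (-0.777165, -0.028349), (dp/dtau, dq/dtau) = (-0.587699, -0.507619); Gamma_ppp = 1.064828, Gamma_ppq = 2.037526, Gamma_pqq = 0.884941, Gamma_qpp = -2.751255, Gamma_qpq = -2.222166, Gamma_qqq = -0.562579; k1 = (-0.587699, -0.507619, -1.811510, 2.421087)
  k2: at (p, q) = (-0.791858, -0.041040), (dp/dtau, dq/dtau) = (-0.632987, -0.447092); Gamma_ppp = 1.108097, Gamma_ppq = 2.121060, Gamma_pqq = 0.988942, Gamma_qpp = -2.681002, Gamma_qpq = -2.242867, Gamma_qqq = -0.618174; k2 = (-0.632987, -0.447092, -1.842199, 2.467249)
  k3: at (p, q) = (-0.792990, -0.039527), (dp/dtau, dq/dtau) = (-0.633754, -0.445938); Gamma_ppp = 1.102911, Gamma_ppq = 2.113441, Gamma_pqq = 0.982758, Gamma_qpp = -2.676412, Gamma_qpq = -2.236316, Gamma_qqq = -0.613533; k3 = (-0.633754, -0.445938, -1.832989, 2.461007)
  k4: at (p, q) = (-0.808853, -0.050646), (dp/dtau, dq/dtau) = (-0.679349, -0.384568); Gamma_ppp = 1.141322, Gamma_ppq = 2.192375, Gamma_pqq = 1.087183, Gamma_qpp = -2.606490, Gamma_qpq = -2.251490, Gamma_qqq = -0.666849; k4 = (-0.679349, -0.384568, -1.833067, 2.477988)
  Y <- Y + (h/6)(k1 + 2k2 + 2k3 + k4): p = -0.8088, q = -0.0507, dp/dtau = -0.6793, dq/dtau = -0.3847

Answer: p = -0.8088, q = -0.0507, dp/dtau = -0.6793, dq/dtau = -0.3847
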